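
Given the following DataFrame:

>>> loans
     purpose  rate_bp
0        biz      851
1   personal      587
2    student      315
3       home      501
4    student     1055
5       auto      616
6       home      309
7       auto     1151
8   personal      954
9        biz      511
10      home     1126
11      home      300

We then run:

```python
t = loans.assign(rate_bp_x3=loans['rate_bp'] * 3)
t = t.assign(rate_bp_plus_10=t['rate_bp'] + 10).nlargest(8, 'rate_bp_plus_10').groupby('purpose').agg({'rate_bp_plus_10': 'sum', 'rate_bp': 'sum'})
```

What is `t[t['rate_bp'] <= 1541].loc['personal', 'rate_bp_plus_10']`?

1561

add column rate_bp_x3 = loans['rate_bp'] * 3:
     purpose  rate_bp  rate_bp_x3
0        biz      851        2553
1   personal      587        1761
2    student      315         945
3       home      501        1503
4    student     1055        3165
5       auto      616        1848
6       home      309         927
7       auto     1151        3453
8   personal      954        2862
9        biz      511        1533
10      home     1126        3378
11      home      300         900
add column rate_bp_plus_10 = t['rate_bp'] + 10:
     purpose  rate_bp  rate_bp_x3  rate_bp_plus_10
0        biz      851        2553              861
1   personal      587        1761              597
2    student      315         945              325
3       home      501        1503              511
4    student     1055        3165             1065
5       auto      616        1848              626
6       home      309         927              319
7       auto     1151        3453             1161
8   personal      954        2862              964
9        biz      511        1533              521
10      home     1126        3378             1136
11      home      300         900              310
take 8 rows with largest rate_bp_plus_10:
     purpose  rate_bp  rate_bp_x3  rate_bp_plus_10
7       auto     1151        3453             1161
10      home     1126        3378             1136
4    student     1055        3165             1065
8   personal      954        2862              964
0        biz      851        2553              861
5       auto      616        1848              626
1   personal      587        1761              597
9        biz      511        1533              521
group by purpose: sum(rate_bp_plus_10), sum(rate_bp):
          rate_bp_plus_10  rate_bp
purpose                           
auto                 1787     1767
biz                  1382     1362
home                 1136     1126
personal             1561     1541
student              1065     1055
filter rows where rate_bp <= 1541:
          rate_bp_plus_10  rate_bp
purpose                           
biz                  1382     1362
home                 1136     1126
personal             1561     1541
student              1065     1055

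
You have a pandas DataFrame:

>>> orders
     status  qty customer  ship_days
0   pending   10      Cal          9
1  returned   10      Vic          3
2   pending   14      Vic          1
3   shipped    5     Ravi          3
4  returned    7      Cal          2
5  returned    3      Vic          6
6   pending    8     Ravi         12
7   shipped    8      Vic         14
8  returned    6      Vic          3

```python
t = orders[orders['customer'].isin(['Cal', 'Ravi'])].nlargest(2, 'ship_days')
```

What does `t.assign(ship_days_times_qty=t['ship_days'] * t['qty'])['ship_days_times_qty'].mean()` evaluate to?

filter rows where customer in ['Cal', 'Ravi']:
     status  qty customer  ship_days
0   pending   10      Cal          9
3   shipped    5     Ravi          3
4  returned    7      Cal          2
6   pending    8     Ravi         12
take 2 rows with largest ship_days:
    status  qty customer  ship_days
6  pending    8     Ravi         12
0  pending   10      Cal          9
add column ship_days_times_qty = t['ship_days'] * t['qty']:
    status  qty customer  ship_days  ship_days_times_qty
6  pending    8     Ravi         12                   96
0  pending   10      Cal          9                   90
The mean of column 'ship_days_times_qty' is 93.0.

93.0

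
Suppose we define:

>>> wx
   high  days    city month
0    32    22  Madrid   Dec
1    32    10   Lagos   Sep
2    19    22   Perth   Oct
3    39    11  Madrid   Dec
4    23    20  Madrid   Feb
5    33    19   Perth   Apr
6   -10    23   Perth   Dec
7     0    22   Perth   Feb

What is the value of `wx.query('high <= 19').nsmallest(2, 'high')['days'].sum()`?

45

filter rows where high <= 19:
   high  days   city month
2    19    22  Perth   Oct
6   -10    23  Perth   Dec
7     0    22  Perth   Feb
take 2 rows with smallest high:
   high  days   city month
6   -10    23  Perth   Dec
7     0    22  Perth   Feb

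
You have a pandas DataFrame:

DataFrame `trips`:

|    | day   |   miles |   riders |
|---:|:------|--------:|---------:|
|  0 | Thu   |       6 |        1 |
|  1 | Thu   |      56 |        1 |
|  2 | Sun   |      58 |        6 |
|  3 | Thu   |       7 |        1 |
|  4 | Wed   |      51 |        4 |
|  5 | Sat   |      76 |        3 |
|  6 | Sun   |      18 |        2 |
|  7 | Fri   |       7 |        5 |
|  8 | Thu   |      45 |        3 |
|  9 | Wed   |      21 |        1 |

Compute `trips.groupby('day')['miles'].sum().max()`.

group by day, sum of miles:
day
Fri      7
Sat     76
Sun     76
Thu    114
Wed     72
Name: miles, dtype: int64
Then the max of the resulting series: 114

114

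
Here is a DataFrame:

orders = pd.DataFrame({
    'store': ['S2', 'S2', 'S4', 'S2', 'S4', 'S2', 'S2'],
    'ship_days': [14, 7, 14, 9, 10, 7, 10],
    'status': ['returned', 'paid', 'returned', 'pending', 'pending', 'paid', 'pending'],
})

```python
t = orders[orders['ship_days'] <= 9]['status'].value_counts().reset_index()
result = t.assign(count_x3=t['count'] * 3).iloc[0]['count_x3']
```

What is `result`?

6

filter rows where ship_days <= 9:
  store  ship_days   status
1    S2          7     paid
3    S2          9  pending
5    S2          7     paid
value_counts of status:
status
paid       2
pending    1
Name: count, dtype: int64
reset_index():
    status  count
0     paid      2
1  pending      1
add column count_x3 = t['count'] * 3:
    status  count  count_x3
0     paid      2         6
1  pending      1         3
Then the value at position 0, column 'count_x3': 6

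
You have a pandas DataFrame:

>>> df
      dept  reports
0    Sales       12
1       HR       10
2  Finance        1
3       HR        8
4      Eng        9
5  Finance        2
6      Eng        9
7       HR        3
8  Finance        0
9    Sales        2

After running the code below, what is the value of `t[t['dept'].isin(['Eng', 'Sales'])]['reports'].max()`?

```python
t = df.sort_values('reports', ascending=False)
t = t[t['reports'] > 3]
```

12

sort by reports descending:
      dept  reports
0    Sales       12
1       HR       10
4      Eng        9
6      Eng        9
3       HR        8
7       HR        3
5  Finance        2
9    Sales        2
2  Finance        1
8  Finance        0
filter rows where reports > 3:
    dept  reports
0  Sales       12
1     HR       10
4    Eng        9
6    Eng        9
3     HR        8
filter rows where dept in ['Eng', 'Sales']:
    dept  reports
0  Sales       12
4    Eng        9
6    Eng        9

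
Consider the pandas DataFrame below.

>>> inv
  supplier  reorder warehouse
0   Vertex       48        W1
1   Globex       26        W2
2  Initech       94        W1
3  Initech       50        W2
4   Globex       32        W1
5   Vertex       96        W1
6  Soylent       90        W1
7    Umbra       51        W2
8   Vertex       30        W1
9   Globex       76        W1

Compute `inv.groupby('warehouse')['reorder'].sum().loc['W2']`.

127

group by warehouse, sum of reorder:
warehouse
W1    466
W2    127
Name: reorder, dtype: int64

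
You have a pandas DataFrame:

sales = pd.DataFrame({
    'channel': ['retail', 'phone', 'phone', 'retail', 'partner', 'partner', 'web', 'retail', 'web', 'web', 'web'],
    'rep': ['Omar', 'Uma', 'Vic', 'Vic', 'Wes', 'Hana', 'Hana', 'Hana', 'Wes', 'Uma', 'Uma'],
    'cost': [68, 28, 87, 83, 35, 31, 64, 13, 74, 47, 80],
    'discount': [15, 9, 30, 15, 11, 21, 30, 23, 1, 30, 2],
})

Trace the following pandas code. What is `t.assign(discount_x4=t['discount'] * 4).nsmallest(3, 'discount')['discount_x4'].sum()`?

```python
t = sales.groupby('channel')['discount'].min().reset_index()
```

84

group by channel, min of discount:
channel
partner    11
phone       9
retail     15
web         1
Name: discount, dtype: int64
reset_index():
   channel  discount
0  partner        11
1    phone         9
2   retail        15
3      web         1
add column discount_x4 = t['discount'] * 4:
   channel  discount  discount_x4
0  partner        11           44
1    phone         9           36
2   retail        15           60
3      web         1            4
take 3 rows with smallest discount:
   channel  discount  discount_x4
3      web         1            4
1    phone         9           36
0  partner        11           44
Then the sum of column 'discount_x4': 84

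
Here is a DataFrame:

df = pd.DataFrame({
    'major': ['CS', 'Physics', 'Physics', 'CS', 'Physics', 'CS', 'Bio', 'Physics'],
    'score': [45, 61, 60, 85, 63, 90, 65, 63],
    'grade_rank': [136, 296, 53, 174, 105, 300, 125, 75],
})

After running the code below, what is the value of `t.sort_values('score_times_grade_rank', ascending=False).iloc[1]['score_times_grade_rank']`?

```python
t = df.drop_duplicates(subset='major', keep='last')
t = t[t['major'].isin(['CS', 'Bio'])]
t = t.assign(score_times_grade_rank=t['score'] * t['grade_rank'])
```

8125

drop duplicate major (keep=last):
     major  score  grade_rank
5       CS     90         300
6      Bio     65         125
7  Physics     63          75
filter rows where major in ['CS', 'Bio']:
  major  score  grade_rank
5    CS     90         300
6   Bio     65         125
add column score_times_grade_rank = t['score'] * t['grade_rank']:
  major  score  grade_rank  score_times_grade_rank
5    CS     90         300                   27000
6   Bio     65         125                    8125
sort by score_times_grade_rank descending:
  major  score  grade_rank  score_times_grade_rank
5    CS     90         300                   27000
6   Bio     65         125                    8125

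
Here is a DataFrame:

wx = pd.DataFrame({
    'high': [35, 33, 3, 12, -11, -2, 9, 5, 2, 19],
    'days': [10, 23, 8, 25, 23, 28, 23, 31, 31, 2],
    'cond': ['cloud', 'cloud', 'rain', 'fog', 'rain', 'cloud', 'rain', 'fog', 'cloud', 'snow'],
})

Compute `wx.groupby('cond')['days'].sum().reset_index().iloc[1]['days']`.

group by cond, sum of days:
cond
cloud    92
fog      56
rain     54
snow      2
Name: days, dtype: int64
reset_index():
    cond  days
0  cloud    92
1    fog    56
2   rain    54
3   snow     2
value at position 1, column 'days' → 56

56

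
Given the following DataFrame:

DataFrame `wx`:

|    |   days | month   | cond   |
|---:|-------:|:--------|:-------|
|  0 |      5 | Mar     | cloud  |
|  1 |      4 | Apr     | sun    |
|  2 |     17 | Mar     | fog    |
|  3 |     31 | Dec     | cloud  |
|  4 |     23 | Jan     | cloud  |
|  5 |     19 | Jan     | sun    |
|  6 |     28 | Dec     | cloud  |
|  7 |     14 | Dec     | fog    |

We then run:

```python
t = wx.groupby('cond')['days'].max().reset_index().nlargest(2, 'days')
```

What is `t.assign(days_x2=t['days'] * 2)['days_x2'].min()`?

group by cond, max of days:
cond
cloud    31
fog      17
sun      19
Name: days, dtype: int64
reset_index():
    cond  days
0  cloud    31
1    fog    17
2    sun    19
take 2 rows with largest days:
    cond  days
0  cloud    31
2    sun    19
add column days_x2 = t['days'] * 2:
    cond  days  days_x2
0  cloud    31       62
2    sun    19       38
min of column 'days_x2' → 38

38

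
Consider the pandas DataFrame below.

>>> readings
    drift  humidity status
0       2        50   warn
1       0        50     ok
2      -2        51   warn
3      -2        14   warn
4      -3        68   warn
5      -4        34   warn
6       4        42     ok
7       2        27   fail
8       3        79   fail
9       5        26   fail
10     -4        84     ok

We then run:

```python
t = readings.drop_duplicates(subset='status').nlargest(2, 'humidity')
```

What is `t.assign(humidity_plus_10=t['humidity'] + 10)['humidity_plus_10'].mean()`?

60.0

drop duplicate status (keep=first):
   drift  humidity status
0      2        50   warn
1      0        50     ok
7      2        27   fail
take 2 rows with largest humidity:
   drift  humidity status
0      2        50   warn
1      0        50     ok
add column humidity_plus_10 = t['humidity'] + 10:
   drift  humidity status  humidity_plus_10
0      2        50   warn                60
1      0        50     ok                60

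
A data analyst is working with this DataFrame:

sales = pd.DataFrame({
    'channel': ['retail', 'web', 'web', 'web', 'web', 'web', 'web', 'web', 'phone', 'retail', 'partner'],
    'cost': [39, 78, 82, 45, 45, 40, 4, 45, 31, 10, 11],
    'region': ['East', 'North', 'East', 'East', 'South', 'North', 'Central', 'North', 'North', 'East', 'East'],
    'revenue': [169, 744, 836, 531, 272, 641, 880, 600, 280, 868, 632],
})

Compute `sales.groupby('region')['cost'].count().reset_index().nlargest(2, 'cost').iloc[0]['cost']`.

5

group by region, count of cost:
region
Central    1
East       5
North      4
South      1
Name: cost, dtype: int64
reset_index():
    region  cost
0  Central     1
1     East     5
2    North     4
3    South     1
take 2 rows with largest cost:
  region  cost
1   East     5
2  North     4
Then the value at position 0, column 'cost': 5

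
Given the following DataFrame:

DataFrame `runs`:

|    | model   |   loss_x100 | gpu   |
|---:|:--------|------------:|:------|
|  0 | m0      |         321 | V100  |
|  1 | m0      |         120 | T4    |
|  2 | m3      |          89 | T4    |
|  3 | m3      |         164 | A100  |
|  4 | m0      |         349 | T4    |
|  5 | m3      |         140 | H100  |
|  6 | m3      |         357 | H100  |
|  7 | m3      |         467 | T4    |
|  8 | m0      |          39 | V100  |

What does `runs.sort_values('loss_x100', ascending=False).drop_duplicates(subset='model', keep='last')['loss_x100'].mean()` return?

64.0

sort by loss_x100 descending:
  model  loss_x100   gpu
7    m3        467    T4
6    m3        357  H100
4    m0        349    T4
0    m0        321  V100
3    m3        164  A100
5    m3        140  H100
1    m0        120    T4
2    m3         89    T4
8    m0         39  V100
drop duplicate model (keep=last):
  model  loss_x100   gpu
2    m3         89    T4
8    m0         39  V100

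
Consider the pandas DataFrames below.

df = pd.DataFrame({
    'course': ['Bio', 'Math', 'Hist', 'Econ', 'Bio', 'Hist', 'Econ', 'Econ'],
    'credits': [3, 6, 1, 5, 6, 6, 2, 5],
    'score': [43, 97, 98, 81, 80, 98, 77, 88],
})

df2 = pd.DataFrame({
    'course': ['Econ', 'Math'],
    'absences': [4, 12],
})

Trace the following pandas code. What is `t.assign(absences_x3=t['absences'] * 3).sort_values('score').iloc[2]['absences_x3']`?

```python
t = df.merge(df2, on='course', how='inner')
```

12

merge on 'course' (how='inner') → 4 rows:
  course  credits  score  absences
0   Math        6     97        12
1   Econ        5     81         4
2   Econ        2     77         4
3   Econ        5     88         4
add column absences_x3 = t['absences'] * 3:
  course  credits  score  absences  absences_x3
0   Math        6     97        12           36
1   Econ        5     81         4           12
2   Econ        2     77         4           12
3   Econ        5     88         4           12
sort by score:
  course  credits  score  absences  absences_x3
2   Econ        2     77         4           12
1   Econ        5     81         4           12
3   Econ        5     88         4           12
0   Math        6     97        12           36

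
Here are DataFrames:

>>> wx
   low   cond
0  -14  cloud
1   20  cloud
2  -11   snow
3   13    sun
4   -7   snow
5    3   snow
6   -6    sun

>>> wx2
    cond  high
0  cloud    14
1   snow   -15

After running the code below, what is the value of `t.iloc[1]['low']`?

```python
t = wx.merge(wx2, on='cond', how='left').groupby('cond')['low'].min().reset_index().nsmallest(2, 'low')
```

merge on 'cond' (how='left') → 7 rows:
   low   cond  high
0  -14  cloud  14.0
1   20  cloud  14.0
2  -11   snow -15.0
3   13    sun   NaN
4   -7   snow -15.0
5    3   snow -15.0
6   -6    sun   NaN
group by cond, min of low:
cond
cloud   -14
snow    -11
sun      -6
Name: low, dtype: int64
reset_index():
    cond  low
0  cloud  -14
1   snow  -11
2    sun   -6
take 2 rows with smallest low:
    cond  low
0  cloud  -14
1   snow  -11

-11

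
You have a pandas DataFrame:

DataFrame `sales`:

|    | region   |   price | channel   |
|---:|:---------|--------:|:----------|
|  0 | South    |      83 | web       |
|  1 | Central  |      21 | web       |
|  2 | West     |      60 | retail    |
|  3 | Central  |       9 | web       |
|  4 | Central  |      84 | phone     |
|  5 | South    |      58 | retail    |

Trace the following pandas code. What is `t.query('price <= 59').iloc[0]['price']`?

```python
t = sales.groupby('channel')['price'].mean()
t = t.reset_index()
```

59.0

group by channel, mean of price:
channel
phone     84.000000
retail    59.000000
web       37.666667
Name: price, dtype: float64
reset_index():
  channel      price
0   phone  84.000000
1  retail  59.000000
2     web  37.666667
filter rows where price <= 59:
  channel      price
1  retail  59.000000
2     web  37.666667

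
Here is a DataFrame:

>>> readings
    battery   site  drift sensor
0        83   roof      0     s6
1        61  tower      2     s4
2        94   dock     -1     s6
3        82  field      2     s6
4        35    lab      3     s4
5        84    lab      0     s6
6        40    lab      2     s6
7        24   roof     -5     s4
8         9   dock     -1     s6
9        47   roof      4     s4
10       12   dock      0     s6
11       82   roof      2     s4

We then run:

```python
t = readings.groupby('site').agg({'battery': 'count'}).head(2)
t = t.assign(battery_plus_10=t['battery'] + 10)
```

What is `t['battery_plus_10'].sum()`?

24

group by site, count of battery:
       battery
site          
dock         3
field        1
lab          3
roof         4
tower        1
take first 2 rows:
       battery
site          
dock         3
field        1
add column battery_plus_10 = t['battery'] + 10:
       battery  battery_plus_10
site                           
dock         3               13
field        1               11
Hence 24.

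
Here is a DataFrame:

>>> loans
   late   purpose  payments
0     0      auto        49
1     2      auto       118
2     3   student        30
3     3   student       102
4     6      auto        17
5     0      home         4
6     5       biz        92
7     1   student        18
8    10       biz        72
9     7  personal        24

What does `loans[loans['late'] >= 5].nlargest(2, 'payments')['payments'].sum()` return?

164

filter rows where late >= 5:
   late   purpose  payments
4     6      auto        17
6     5       biz        92
8    10       biz        72
9     7  personal        24
take 2 rows with largest payments:
   late purpose  payments
6     5     biz        92
8    10     biz        72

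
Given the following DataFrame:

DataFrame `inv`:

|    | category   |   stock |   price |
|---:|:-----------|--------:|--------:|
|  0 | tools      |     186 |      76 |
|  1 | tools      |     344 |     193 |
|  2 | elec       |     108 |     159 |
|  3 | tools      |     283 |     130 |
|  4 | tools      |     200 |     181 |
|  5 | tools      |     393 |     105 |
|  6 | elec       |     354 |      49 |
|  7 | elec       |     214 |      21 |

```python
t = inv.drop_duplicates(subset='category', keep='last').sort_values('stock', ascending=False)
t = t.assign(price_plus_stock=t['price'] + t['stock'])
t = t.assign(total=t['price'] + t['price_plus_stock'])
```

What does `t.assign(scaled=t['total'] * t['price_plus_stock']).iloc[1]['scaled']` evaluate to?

60160

drop duplicate category (keep=last):
  category  stock  price
5    tools    393    105
7     elec    214     21
sort by stock descending:
  category  stock  price
5    tools    393    105
7     elec    214     21
add column price_plus_stock = t['price'] + t['stock']:
  category  stock  price  price_plus_stock
5    tools    393    105               498
7     elec    214     21               235
add column total = t['price'] + t['price_plus_stock']:
  category  stock  price  price_plus_stock  total
5    tools    393    105               498    603
7     elec    214     21               235    256
add column scaled = t['total'] * t['price_plus_stock']:
  category  stock  price  price_plus_stock  total  scaled
5    tools    393    105               498    603  300294
7     elec    214     21               235    256   60160
Reading off the value at position 1, column 'scaled', we get 60160.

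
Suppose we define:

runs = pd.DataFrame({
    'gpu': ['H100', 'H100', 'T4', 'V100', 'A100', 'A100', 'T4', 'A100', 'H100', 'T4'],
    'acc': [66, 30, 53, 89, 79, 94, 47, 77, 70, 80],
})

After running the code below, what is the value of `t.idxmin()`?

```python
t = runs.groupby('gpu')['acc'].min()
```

group by gpu, min of acc:
gpu
A100    77
H100    30
T4      47
V100    89
Name: acc, dtype: int64
Then the label with the smallest value: H100

H100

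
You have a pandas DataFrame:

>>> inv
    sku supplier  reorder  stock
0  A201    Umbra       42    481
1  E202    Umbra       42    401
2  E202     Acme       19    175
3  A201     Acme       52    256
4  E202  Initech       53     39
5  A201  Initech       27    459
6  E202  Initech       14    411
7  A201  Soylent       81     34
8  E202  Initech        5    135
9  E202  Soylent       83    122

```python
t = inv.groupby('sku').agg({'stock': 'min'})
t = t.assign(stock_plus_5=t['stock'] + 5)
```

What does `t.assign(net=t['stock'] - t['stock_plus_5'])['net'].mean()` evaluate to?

-5.0

group by sku, min of stock:
      stock
sku        
A201     34
E202     39
add column stock_plus_5 = t['stock'] + 5:
      stock  stock_plus_5
sku                      
A201     34            39
E202     39            44
add column net = t['stock'] - t['stock_plus_5']:
      stock  stock_plus_5  net
sku                           
A201     34            39   -5
E202     39            44   -5
So mean() = -5.0.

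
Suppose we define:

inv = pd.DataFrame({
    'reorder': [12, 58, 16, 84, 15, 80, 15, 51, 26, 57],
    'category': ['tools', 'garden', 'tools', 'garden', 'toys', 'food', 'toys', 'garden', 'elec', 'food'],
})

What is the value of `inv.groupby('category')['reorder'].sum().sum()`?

414

group by category, sum of reorder:
category
elec       26
food      137
garden    193
tools      28
toys       30
Name: reorder, dtype: int64
Finally, sum of the resulting series = 414.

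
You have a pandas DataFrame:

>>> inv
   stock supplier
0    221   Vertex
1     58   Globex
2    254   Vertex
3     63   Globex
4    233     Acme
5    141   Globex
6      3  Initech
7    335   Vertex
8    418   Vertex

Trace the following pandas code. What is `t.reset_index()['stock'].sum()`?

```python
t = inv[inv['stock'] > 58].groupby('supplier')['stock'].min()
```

filter rows where stock > 58:
   stock supplier
0    221   Vertex
2    254   Vertex
3     63   Globex
4    233     Acme
5    141   Globex
7    335   Vertex
8    418   Vertex
group by supplier, min of stock:
supplier
Acme      233
Globex     63
Vertex    221
Name: stock, dtype: int64
reset_index():
  supplier  stock
0     Acme    233
1   Globex     63
2   Vertex    221

517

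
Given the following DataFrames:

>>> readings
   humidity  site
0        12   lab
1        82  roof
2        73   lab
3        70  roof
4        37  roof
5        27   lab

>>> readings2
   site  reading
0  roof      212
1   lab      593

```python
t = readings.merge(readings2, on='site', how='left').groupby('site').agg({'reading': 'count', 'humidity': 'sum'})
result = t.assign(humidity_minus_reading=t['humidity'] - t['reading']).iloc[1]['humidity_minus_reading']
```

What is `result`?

merge on 'site' (how='left') → 6 rows:
   humidity  site  reading
0        12   lab      593
1        82  roof      212
2        73   lab      593
3        70  roof      212
4        37  roof      212
5        27   lab      593
group by site: count(reading), sum(humidity):
      reading  humidity
site                   
lab         3       112
roof        3       189
add column humidity_minus_reading = t['humidity'] - t['reading']:
      reading  humidity  humidity_minus_reading
site                                           
lab         3       112                     109
roof        3       189                     186
Hence 186.

186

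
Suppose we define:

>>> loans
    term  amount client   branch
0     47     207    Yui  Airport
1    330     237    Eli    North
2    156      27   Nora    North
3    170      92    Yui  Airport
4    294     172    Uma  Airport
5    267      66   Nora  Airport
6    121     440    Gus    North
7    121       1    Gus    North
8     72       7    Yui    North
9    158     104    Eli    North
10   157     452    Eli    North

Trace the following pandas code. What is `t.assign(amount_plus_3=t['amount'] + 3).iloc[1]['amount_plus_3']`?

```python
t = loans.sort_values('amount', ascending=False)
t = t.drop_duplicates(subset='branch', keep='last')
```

sort by amount descending:
    term  amount client   branch
10   157     452    Eli    North
6    121     440    Gus    North
1    330     237    Eli    North
0     47     207    Yui  Airport
4    294     172    Uma  Airport
9    158     104    Eli    North
3    170      92    Yui  Airport
5    267      66   Nora  Airport
2    156      27   Nora    North
8     72       7    Yui    North
7    121       1    Gus    North
drop duplicate branch (keep=last):
   term  amount client   branch
5   267      66   Nora  Airport
7   121       1    Gus    North
add column amount_plus_3 = t['amount'] + 3:
   term  amount client   branch  amount_plus_3
5   267      66   Nora  Airport             69
7   121       1    Gus    North              4

4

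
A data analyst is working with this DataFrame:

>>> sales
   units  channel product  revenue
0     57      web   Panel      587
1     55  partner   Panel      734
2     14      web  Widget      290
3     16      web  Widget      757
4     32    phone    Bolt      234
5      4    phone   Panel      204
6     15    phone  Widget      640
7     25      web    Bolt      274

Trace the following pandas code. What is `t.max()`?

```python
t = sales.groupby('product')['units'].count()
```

group by product, count of units:
product
Bolt      2
Panel     3
Widget    3
Name: units, dtype: int64
Finally, max of the resulting series = 3.

3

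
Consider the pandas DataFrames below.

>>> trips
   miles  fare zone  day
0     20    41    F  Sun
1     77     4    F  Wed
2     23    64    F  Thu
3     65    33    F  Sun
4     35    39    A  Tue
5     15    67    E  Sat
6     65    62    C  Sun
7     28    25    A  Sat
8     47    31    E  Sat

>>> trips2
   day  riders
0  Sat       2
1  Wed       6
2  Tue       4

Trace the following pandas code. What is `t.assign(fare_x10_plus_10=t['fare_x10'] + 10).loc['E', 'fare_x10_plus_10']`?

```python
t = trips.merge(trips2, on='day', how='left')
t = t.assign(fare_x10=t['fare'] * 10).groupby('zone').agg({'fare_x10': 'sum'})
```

merge on 'day' (how='left') → 9 rows:
   miles  fare zone  day  riders
0     20    41    F  Sun     NaN
1     77     4    F  Wed     6.0
2     23    64    F  Thu     NaN
3     65    33    F  Sun     NaN
4     35    39    A  Tue     4.0
5     15    67    E  Sat     2.0
6     65    62    C  Sun     NaN
7     28    25    A  Sat     2.0
8     47    31    E  Sat     2.0
add column fare_x10 = t['fare'] * 10:
   miles  fare zone  day  riders  fare_x10
0     20    41    F  Sun     NaN       410
1     77     4    F  Wed     6.0        40
2     23    64    F  Thu     NaN       640
3     65    33    F  Sun     NaN       330
4     35    39    A  Tue     4.0       390
5     15    67    E  Sat     2.0       670
6     65    62    C  Sun     NaN       620
7     28    25    A  Sat     2.0       250
8     47    31    E  Sat     2.0       310
group by zone, sum of fare_x10:
      fare_x10
zone          
A          640
C          620
E          980
F         1420
add column fare_x10_plus_10 = t['fare_x10'] + 10:
      fare_x10  fare_x10_plus_10
zone                            
A          640               650
C          620               630
E          980               990
F         1420              1430
The value at row 'E', column 'fare_x10_plus_10' is 990.

990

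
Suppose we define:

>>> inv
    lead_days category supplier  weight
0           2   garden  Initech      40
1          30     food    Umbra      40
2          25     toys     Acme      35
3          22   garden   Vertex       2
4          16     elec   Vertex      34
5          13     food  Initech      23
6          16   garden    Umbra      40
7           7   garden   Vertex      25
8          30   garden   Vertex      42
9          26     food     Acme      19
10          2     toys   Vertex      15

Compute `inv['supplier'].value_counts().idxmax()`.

value_counts of supplier:
supplier
Vertex     5
Initech    2
Umbra      2
Acme       2
Name: count, dtype: int64
Hence Vertex.

Vertex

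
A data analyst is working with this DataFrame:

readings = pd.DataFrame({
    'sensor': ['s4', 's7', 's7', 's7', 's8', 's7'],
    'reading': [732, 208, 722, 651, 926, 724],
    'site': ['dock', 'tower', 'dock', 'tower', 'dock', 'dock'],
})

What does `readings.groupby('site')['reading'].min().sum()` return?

group by site, min of reading:
site
dock     722
tower    208
Name: reading, dtype: int64
sum of the resulting series → 930

930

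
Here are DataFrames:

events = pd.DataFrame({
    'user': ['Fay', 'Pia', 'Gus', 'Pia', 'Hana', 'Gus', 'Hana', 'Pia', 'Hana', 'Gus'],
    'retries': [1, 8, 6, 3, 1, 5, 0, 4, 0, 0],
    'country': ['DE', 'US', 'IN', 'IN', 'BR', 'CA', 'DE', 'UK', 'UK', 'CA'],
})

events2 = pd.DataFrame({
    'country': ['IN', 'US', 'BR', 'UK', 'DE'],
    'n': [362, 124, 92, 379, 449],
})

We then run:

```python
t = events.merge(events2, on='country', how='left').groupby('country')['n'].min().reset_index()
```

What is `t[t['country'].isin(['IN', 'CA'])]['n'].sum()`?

362.0

merge on 'country' (how='left') → 10 rows:
   user  retries country      n
0   Fay        1      DE  449.0
1   Pia        8      US  124.0
2   Gus        6      IN  362.0
3   Pia        3      IN  362.0
4  Hana        1      BR   92.0
5   Gus        5      CA    NaN
6  Hana        0      DE  449.0
7   Pia        4      UK  379.0
8  Hana        0      UK  379.0
9   Gus        0      CA    NaN
group by country, min of n:
country
BR     92.0
CA      NaN
DE    449.0
IN    362.0
UK    379.0
US    124.0
Name: n, dtype: float64
reset_index():
  country      n
0      BR   92.0
1      CA    NaN
2      DE  449.0
3      IN  362.0
4      UK  379.0
5      US  124.0
filter rows where country in ['IN', 'CA']:
  country      n
1      CA    NaN
3      IN  362.0
sum of column 'n' → 362.0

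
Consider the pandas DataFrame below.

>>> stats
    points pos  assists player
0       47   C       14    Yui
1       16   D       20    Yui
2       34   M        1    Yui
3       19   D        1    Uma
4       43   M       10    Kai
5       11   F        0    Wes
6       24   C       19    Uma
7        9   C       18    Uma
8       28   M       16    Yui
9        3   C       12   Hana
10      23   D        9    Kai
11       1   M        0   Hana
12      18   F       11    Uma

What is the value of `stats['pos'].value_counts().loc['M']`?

4

value_counts of pos:
pos
C    4
M    4
D    3
F    2
Name: count, dtype: int64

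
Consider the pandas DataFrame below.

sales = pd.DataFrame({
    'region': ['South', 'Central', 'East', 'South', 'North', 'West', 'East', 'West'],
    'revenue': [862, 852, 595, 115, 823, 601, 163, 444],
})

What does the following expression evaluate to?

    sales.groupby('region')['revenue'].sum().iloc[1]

group by region, sum of revenue:
region
Central     852
East        758
North       823
South       977
West       1045
Name: revenue, dtype: int64
Taking the value at position 1 gives 758.

758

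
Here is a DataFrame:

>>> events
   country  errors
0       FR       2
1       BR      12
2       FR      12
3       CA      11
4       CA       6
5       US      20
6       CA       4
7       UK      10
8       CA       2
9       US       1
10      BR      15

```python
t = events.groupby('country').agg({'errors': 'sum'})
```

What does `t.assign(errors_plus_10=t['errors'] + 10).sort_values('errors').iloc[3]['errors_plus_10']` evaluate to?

group by country, sum of errors:
         errors
country        
BR           27
CA           23
FR           14
UK           10
US           21
add column errors_plus_10 = t['errors'] + 10:
         errors  errors_plus_10
country                        
BR           27              37
CA           23              33
FR           14              24
UK           10              20
US           21              31
sort by errors:
         errors  errors_plus_10
country                        
UK           10              20
FR           14              24
US           21              31
CA           23              33
BR           27              37
So iloc[3]['errors_plus_10'] = 33.

33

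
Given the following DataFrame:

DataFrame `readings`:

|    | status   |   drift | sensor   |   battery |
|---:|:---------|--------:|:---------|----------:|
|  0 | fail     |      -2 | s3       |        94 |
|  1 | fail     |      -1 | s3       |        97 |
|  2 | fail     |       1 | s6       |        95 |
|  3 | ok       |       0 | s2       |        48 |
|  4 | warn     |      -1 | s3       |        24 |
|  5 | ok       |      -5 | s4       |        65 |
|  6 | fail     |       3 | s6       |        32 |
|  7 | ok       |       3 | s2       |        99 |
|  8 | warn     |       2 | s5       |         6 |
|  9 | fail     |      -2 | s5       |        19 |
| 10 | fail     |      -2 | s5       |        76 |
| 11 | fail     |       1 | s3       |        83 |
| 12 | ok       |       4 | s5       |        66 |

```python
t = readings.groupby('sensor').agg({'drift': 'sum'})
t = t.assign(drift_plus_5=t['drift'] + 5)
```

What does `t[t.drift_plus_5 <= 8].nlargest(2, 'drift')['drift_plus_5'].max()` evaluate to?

group by sensor, sum of drift:
        drift
sensor       
s2          3
s3         -3
s4         -5
s5          2
s6          4
add column drift_plus_5 = t['drift'] + 5:
        drift  drift_plus_5
sensor                     
s2          3             8
s3         -3             2
s4         -5             0
s5          2             7
s6          4             9
filter rows where drift_plus_5 <= 8:
        drift  drift_plus_5
sensor                     
s2          3             8
s3         -3             2
s4         -5             0
s5          2             7
take 2 rows with largest drift:
        drift  drift_plus_5
sensor                     
s2          3             8
s5          2             7
Hence 8.

8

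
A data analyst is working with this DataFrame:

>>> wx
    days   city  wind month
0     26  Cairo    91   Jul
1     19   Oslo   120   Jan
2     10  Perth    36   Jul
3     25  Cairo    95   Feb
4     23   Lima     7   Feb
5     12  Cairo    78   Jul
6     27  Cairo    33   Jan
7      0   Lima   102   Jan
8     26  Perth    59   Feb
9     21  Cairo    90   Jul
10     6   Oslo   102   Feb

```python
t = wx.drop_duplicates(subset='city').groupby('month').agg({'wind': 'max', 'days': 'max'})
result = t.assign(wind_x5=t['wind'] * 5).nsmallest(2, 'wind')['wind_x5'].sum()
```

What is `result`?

drop duplicate city (keep=first):
   days   city  wind month
0    26  Cairo    91   Jul
1    19   Oslo   120   Jan
2    10  Perth    36   Jul
4    23   Lima     7   Feb
group by month: max(wind), max(days):
       wind  days
month            
Feb       7    23
Jan     120    19
Jul      91    26
add column wind_x5 = t['wind'] * 5:
       wind  days  wind_x5
month                     
Feb       7    23       35
Jan     120    19      600
Jul      91    26      455
take 2 rows with smallest wind:
       wind  days  wind_x5
month                     
Feb       7    23       35
Jul      91    26      455
sum of column 'wind_x5' → 490

490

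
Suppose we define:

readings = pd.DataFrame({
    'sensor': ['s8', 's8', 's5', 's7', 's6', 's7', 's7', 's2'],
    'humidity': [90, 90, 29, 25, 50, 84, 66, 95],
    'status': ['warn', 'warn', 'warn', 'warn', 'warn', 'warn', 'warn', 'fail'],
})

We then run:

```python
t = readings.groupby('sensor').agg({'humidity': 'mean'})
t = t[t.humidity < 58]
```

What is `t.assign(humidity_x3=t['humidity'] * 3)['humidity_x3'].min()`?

group by sensor, mean of humidity:
         humidity
sensor           
s2      95.000000
s5      29.000000
s6      50.000000
s7      58.333333
s8      90.000000
filter rows where humidity < 58:
        humidity
sensor          
s5          29.0
s6          50.0
add column humidity_x3 = t['humidity'] * 3:
        humidity  humidity_x3
sensor                       
s5          29.0         87.0
s6          50.0        150.0
Hence 87.0.

87.0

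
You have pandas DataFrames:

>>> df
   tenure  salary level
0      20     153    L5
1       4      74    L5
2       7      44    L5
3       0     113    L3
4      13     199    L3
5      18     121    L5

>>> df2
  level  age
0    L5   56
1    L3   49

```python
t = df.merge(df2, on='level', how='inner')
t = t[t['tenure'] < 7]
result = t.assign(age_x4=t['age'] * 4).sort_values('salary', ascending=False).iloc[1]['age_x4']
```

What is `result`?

merge on 'level' (how='inner') → 6 rows:
   tenure  salary level  age
0      20     153    L5   56
1       4      74    L5   56
2       7      44    L5   56
3       0     113    L3   49
4      13     199    L3   49
5      18     121    L5   56
filter rows where tenure < 7:
   tenure  salary level  age
1       4      74    L5   56
3       0     113    L3   49
add column age_x4 = t['age'] * 4:
   tenure  salary level  age  age_x4
1       4      74    L5   56     224
3       0     113    L3   49     196
sort by salary descending:
   tenure  salary level  age  age_x4
3       0     113    L3   49     196
1       4      74    L5   56     224
Then the value at position 1, column 'age_x4': 224

224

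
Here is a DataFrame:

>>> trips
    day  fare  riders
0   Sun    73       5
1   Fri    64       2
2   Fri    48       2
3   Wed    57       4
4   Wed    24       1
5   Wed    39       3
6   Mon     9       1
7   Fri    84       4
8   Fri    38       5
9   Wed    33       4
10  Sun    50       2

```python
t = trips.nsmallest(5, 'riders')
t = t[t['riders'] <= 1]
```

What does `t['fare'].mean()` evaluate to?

take 5 rows with smallest riders:
    day  fare  riders
4   Wed    24       1
6   Mon     9       1
1   Fri    64       2
2   Fri    48       2
10  Sun    50       2
filter rows where riders <= 1:
   day  fare  riders
4  Wed    24       1
6  Mon     9       1

16.5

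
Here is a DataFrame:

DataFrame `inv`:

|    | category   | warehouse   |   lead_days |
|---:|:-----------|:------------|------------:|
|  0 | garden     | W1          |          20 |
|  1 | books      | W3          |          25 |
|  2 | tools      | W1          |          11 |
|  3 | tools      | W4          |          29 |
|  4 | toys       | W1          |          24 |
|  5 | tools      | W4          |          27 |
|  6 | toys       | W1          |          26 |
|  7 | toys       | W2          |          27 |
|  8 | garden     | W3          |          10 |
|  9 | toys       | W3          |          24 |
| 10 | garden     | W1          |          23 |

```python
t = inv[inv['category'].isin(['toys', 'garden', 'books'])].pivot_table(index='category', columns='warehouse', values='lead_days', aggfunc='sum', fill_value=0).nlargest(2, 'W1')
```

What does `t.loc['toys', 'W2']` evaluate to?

27

filter rows where category in ['toys', 'garden', 'books']:
   category warehouse  lead_days
0    garden        W1         20
1     books        W3         25
4      toys        W1         24
6      toys        W1         26
7      toys        W2         27
8    garden        W3         10
9      toys        W3         24
10   garden        W1         23
pivot: rows=category, cols=warehouse, sum(lead_days):
warehouse  W1  W2  W3
category             
books       0   0  25
garden     43   0  10
toys       50  27  24
take 2 rows with largest W1:
warehouse  W1  W2  W3
category             
toys       50  27  24
garden     43   0  10
Taking the value at row 'toys', column 'W2' gives 27.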